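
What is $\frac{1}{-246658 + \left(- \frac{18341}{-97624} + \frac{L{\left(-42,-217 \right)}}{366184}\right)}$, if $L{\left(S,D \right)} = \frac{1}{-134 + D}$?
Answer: $- \frac{392114679138}{96718148858716319} \approx -4.0542 \cdot 10^{-6}$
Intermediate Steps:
$\frac{1}{-246658 + \left(- \frac{18341}{-97624} + \frac{L{\left(-42,-217 \right)}}{366184}\right)} = \frac{1}{-246658 + \left(- \frac{18341}{-97624} + \frac{1}{\left(-134 - 217\right) 366184}\right)} = \frac{1}{-246658 + \left(\left(-18341\right) \left(- \frac{1}{97624}\right) + \frac{1}{-351} \cdot \frac{1}{366184}\right)} = \frac{1}{-246658 + \left(\frac{18341}{97624} - \frac{1}{128530584}\right)} = \frac{1}{-246658 + \frac{73668104485}{392114679138}} = \frac{1}{- \frac{96718148858716319}{392114679138}} = - \frac{392114679138}{96718148858716319}$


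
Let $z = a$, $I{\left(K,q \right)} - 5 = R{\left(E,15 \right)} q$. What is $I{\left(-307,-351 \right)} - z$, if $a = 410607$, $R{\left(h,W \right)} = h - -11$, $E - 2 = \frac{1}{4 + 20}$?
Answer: $- \frac{3321437}{8} \approx -4.1518 \cdot 10^{5}$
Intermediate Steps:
$E = \frac{49}{24}$ ($E = 2 + \frac{1}{4 + 20} = 2 + \frac{1}{24} = \frac{49}{24} \approx 2.0417$)
$R{\left(h,W \right)} = 11 + h$ ($R{\left(h,W \right)} = h + 11 = 11 + h$)
$I{\left(K,q \right)} = 5 + \frac{313 q}{24}$ ($I{\left(K,q \right)} = 5 + \left(11 + \frac{49}{24}\right) q = 5 + \frac{313 q}{24}$)
$z = 410607$
$I{\left(-307,-351 \right)} - z = \left(5 + \frac{313}{24} \left(-351\right)\right) - 410607 = \left(5 - \frac{36621}{8}\right) - 410607 = - \frac{36581}{8} - 410607 = - \frac{3321437}{8}$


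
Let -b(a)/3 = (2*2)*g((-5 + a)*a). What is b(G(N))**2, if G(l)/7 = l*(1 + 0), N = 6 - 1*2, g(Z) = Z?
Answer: 59721984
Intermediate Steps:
N = 4 (N = 6 - 2 = 4)
G(l) = 7*l (G(l) = 7*(l*(1 + 0)) = 7*(l*1) = 7*l)
b(a) = -12*a*(-5 + a) (b(a) = -3*2*2*(-5 + a)*a = -12*a*(-5 + a))
b(G(N))**2 = (12*(7*4)*(5 - 7*4))**2 = (12*28*(5 - 1*28))**2 = (12*28*(5 - 28))**2 = (12*28*(-23))**2 = (-7728)**2 = 59721984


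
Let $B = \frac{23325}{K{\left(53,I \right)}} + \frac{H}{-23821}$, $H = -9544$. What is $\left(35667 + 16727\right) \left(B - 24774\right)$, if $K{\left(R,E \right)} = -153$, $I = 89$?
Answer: $- \frac{93328925781170}{71463} \approx -1.306 \cdot 10^{9}$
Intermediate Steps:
$B = - \frac{184721531}{1214871}$ ($B = \frac{23325}{-153} - \frac{9544}{-23821} = 23325 \left(- \frac{1}{153}\right) - - \frac{9544}{23821} = - \frac{7775}{51} + \frac{9544}{23821} = - \frac{184721531}{1214871} \approx -152.05$)
$\left(35667 + 16727\right) \left(B - 24774\right) = \left(35667 + 16727\right) \left(- \frac{184721531}{1214871} - 24774\right) = 52394 \left(- \frac{30281935685}{1214871}\right) = - \frac{93328925781170}{71463}$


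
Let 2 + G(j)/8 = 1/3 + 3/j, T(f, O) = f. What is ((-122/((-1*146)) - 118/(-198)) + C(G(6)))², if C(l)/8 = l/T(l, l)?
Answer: 4646058244/52229529 ≈ 88.955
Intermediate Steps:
G(j) = -40/3 + 24/j (G(j) = -16 + 8*(1/3 + 3/j) = -16 + 8*(1*(⅓) + 3/j) = -16 + 8*(⅓ + 3/j) = -16 + (8/3 + 24/j) = -40/3 + 24/j)
C(l) = 8 (C(l) = 8*(l/l) = 8*1 = 8)
((-122/((-1*146)) - 118/(-198)) + C(G(6)))² = ((-122/((-1*146)) - 118/(-198)) + 8)² = ((-122/(-146) - 118*(-1/198)) + 8)² = ((-122*(-1/146) + 59/99) + 8)² = ((61/73 + 59/99) + 8)² = (10346/7227 + 8)² = (68162/7227)² = 4646058244/52229529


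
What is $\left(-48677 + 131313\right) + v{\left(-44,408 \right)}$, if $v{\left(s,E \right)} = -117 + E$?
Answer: $82927$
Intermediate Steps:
$\left(-48677 + 131313\right) + v{\left(-44,408 \right)} = \left(-48677 + 131313\right) + \left(-117 + 408\right) = 82636 + 291 = 82927$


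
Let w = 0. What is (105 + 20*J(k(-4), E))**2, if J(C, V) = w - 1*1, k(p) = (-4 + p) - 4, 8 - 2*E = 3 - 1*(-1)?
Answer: 7225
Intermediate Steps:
E = 2 (E = 4 - (3 - 1*(-1))/2 = 4 - (3 + 1)/2 = 4 - 1/2*4 = 4 - 2 = 2)
k(p) = -8 + p
J(C, V) = -1 (J(C, V) = 0 - 1*1 = 0 - 1 = -1)
(105 + 20*J(k(-4), E))**2 = (105 + 20*(-1))**2 = (105 - 20)**2 = 85**2 = 7225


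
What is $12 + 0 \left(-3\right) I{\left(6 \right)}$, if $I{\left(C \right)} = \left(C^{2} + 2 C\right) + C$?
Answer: $12$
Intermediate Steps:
$I{\left(C \right)} = C^{2} + 3 C$
$12 + 0 \left(-3\right) I{\left(6 \right)} = 12 + 0 \left(-3\right) 6 \left(3 + 6\right) = 12 + 0 \cdot 6 \cdot 9 = 12 + 0 \cdot 54 = 12 + 0 = 12$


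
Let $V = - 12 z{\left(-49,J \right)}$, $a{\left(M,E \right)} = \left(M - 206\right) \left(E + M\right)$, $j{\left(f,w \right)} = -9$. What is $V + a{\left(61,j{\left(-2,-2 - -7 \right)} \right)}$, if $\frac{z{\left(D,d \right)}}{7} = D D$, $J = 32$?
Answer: $-209224$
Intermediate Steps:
$z{\left(D,d \right)} = 7 D^{2}$ ($z{\left(D,d \right)} = 7 D D = 7 D^{2}$)
$a{\left(M,E \right)} = \left(-206 + M\right) \left(E + M\right)$
$V = -201684$ ($V = - 12 \cdot 7 \left(-49\right)^{2} = - 12 \cdot 7 \cdot 2401 = \left(-12\right) 16807 = -201684$)
$V + a{\left(61,j{\left(-2,-2 - -7 \right)} \right)} = -201684 - \left(11261 - 3721\right) = -201684 + \left(3721 + 1854 - 12566 - 549\right) = -201684 - 7540 = -209224$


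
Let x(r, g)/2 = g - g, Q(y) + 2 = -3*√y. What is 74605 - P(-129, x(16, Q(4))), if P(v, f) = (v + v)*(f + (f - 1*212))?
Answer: 19909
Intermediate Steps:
Q(y) = -2 - 3*√y
x(r, g) = 0 (x(r, g) = 2*(g - g) = 2*0 = 0)
P(v, f) = 2*v*(-212 + 2*f) (P(v, f) = (2*v)*(f + (f - 212)) = (2*v)*(f + (-212 + f)) = (2*v)*(-212 + 2*f) = 2*v*(-212 + 2*f))
74605 - P(-129, x(16, Q(4))) = 74605 - 4*(-129)*(-106 + 0) = 74605 - 4*(-129)*(-106) = 74605 - 1*54696 = 74605 - 54696 = 19909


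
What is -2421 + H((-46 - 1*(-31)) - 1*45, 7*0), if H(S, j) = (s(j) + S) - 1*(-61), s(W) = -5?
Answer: -2425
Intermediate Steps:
H(S, j) = 56 + S (H(S, j) = (-5 + S) - 1*(-61) = (-5 + S) + 61 = 56 + S)
-2421 + H((-46 - 1*(-31)) - 1*45, 7*0) = -2421 + (56 + ((-46 - 1*(-31)) - 1*45)) = -2421 + (56 + ((-46 + 31) - 45)) = -2421 + (56 + (-15 - 45)) = -2421 + (56 - 60) = -2421 - 4 = -2425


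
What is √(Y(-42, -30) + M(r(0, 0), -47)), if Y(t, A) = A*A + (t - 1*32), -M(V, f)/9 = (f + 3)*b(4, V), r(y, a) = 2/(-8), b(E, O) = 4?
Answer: √2410 ≈ 49.092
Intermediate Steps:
r(y, a) = -¼ (r(y, a) = 2*(-⅛) = -¼)
M(V, f) = -108 - 36*f (M(V, f) = -9*(f + 3)*4 = -9*(3 + f)*4 = -9*(12 + 4*f) = -108 - 36*f)
Y(t, A) = -32 + t + A² (Y(t, A) = A² + (t - 32) = A² + (-32 + t) = -32 + t + A²)
√(Y(-42, -30) + M(r(0, 0), -47)) = √((-32 - 42 + (-30)²) + (-108 - 36*(-47))) = √((-32 - 42 + 900) + (-108 + 1692)) = √(826 + 1584) = √2410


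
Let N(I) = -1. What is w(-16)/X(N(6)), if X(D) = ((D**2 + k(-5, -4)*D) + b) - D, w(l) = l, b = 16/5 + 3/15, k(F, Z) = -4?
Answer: -80/47 ≈ -1.7021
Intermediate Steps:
b = 17/5 (b = 16*(1/5) + 3*(1/15) = 16/5 + 1/5 = 17/5 ≈ 3.4000)
X(D) = 17/5 + D**2 - 5*D (X(D) = ((D**2 - 4*D) + 17/5) - D = (17/5 + D**2 - 4*D) - D = 17/5 + D**2 - 5*D)
w(-16)/X(N(6)) = -16/(17/5 + (-1)**2 - 5*(-1)) = -16/(17/5 + 1 + 5) = -16/47/5 = -16*5/47 = -80/47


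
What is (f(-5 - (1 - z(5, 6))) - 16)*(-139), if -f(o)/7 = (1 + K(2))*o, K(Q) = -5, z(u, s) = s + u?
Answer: -17236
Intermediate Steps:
f(o) = 28*o (f(o) = -7*(1 - 5)*o = -(-28)*o = 28*o)
(f(-5 - (1 - z(5, 6))) - 16)*(-139) = (28*(-5 - (1 - (6 + 5))) - 16)*(-139) = (28*(-5 - (1 - 1*11)) - 16)*(-139) = (28*(-5 - (1 - 11)) - 16)*(-139) = (28*(-5 - 1*(-10)) - 16)*(-139) = (28*(-5 + 10) - 16)*(-139) = (28*5 - 16)*(-139) = (140 - 16)*(-139) = 124*(-139) = -17236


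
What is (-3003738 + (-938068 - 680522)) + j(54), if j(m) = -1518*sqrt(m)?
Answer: -4622328 - 4554*sqrt(6) ≈ -4.6335e+6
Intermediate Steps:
(-3003738 + (-938068 - 680522)) + j(54) = (-3003738 + (-938068 - 680522)) - 4554*sqrt(6) = (-3003738 - 1618590) - 4554*sqrt(6) = -4622328 - 4554*sqrt(6)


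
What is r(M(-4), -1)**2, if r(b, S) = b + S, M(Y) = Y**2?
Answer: 225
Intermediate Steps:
r(b, S) = S + b
r(M(-4), -1)**2 = (-1 + (-4)**2)**2 = (-1 + 16)**2 = 15**2 = 225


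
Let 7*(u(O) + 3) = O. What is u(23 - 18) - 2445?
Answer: -17131/7 ≈ -2447.3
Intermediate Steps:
u(O) = -3 + O/7
u(23 - 18) - 2445 = (-3 + (23 - 18)/7) - 2445 = (-3 + (⅐)*5) - 2445 = (-3 + 5/7) - 2445 = -16/7 - 2445 = -17131/7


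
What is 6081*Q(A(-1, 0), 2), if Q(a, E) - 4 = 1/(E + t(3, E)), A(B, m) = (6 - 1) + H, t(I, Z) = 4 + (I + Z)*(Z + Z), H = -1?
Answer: 638505/26 ≈ 24558.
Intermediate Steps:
t(I, Z) = 4 + 2*Z*(I + Z) (t(I, Z) = 4 + (I + Z)*(2*Z) = 4 + 2*Z*(I + Z))
A(B, m) = 4 (A(B, m) = (6 - 1) - 1 = 5 - 1 = 4)
Q(a, E) = 4 + 1/(4 + 2*E**2 + 7*E) (Q(a, E) = 4 + 1/(E + (4 + 2*E**2 + 2*3*E)) = 4 + 1/(E + (4 + 2*E**2 + 6*E)) = 4 + 1/(4 + 2*E**2 + 7*E))
6081*Q(A(-1, 0), 2) = 6081*((17 + 8*2**2 + 28*2)/(4 + 2*2**2 + 7*2)) = 6081*((17 + 8*4 + 56)/(4 + 2*4 + 14)) = 6081*((17 + 32 + 56)/(4 + 8 + 14)) = 6081*(105/26) = 638505/26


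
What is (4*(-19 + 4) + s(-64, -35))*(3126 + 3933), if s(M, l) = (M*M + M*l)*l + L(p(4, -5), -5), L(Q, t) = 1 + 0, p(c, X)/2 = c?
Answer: -1565820321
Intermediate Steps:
p(c, X) = 2*c
L(Q, t) = 1
s(M, l) = 1 + l*(M² + M*l) (s(M, l) = (M*M + M*l)*l + 1 = (M² + M*l)*l + 1 = l*(M² + M*l) + 1 = 1 + l*(M² + M*l))
(4*(-19 + 4) + s(-64, -35))*(3126 + 3933) = (4*(-19 + 4) + (1 - 64*(-35)² - 35*(-64)²))*(3126 + 3933) = (4*(-15) + (1 - 64*1225 - 35*4096))*7059 = (-60 + (1 - 78400 - 143360))*7059 = (-60 - 221759)*7059 = -221819*7059 = -1565820321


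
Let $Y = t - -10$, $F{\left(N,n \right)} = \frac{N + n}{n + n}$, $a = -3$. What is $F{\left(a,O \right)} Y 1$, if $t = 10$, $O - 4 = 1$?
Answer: $4$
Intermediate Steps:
$O = 5$ ($O = 4 + 1 = 5$)
$F{\left(N,n \right)} = \frac{N + n}{2 n}$
$Y = 20$ ($Y = 10 - -10 = 10 + 10 = 20$)
$F{\left(a,O \right)} Y 1 = \frac{-3 + 5}{2 \cdot 5} \cdot 20 \cdot 1 = \frac{1}{2} \cdot \frac{1}{5} \cdot 2 \cdot 20 \cdot 1 = \frac{1}{5} \cdot 20 \cdot 1 = 4 \cdot 1 = 4$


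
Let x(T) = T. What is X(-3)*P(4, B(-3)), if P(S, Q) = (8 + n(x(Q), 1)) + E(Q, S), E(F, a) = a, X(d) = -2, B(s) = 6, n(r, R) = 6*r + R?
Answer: -98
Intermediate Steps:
n(r, R) = R + 6*r
P(S, Q) = 9 + S + 6*Q (P(S, Q) = (8 + (1 + 6*Q)) + S = (9 + 6*Q) + S = 9 + S + 6*Q)
X(-3)*P(4, B(-3)) = -2*(9 + 4 + 6*6) = -2*(9 + 4 + 36) = -2*49 = -98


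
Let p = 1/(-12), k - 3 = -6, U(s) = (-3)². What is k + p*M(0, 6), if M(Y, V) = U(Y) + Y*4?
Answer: -15/4 ≈ -3.7500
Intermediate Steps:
U(s) = 9
k = -3 (k = 3 - 6 = -3)
M(Y, V) = 9 + 4*Y (M(Y, V) = 9 + Y*4 = 9 + 4*Y)
p = -1/12 ≈ -0.083333
k + p*M(0, 6) = -3 - (9 + 4*0)/12 = -3 - (9 + 0)/12 = -3 - 1/12*9 = -3 - ¾ = -15/4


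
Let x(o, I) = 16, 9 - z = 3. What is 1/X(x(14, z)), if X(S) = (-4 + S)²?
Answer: 1/144 ≈ 0.0069444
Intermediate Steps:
z = 6 (z = 9 - 1*3 = 9 - 3 = 6)
1/X(x(14, z)) = 1/((-4 + 16)²) = 1/(12²) = 1/144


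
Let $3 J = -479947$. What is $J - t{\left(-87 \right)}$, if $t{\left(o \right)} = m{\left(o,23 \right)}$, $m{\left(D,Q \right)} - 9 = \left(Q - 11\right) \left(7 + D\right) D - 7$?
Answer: $- \frac{730513}{3} \approx -2.435 \cdot 10^{5}$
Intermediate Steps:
$m{\left(D,Q \right)} = 2 + D \left(-11 + Q\right) \left(7 + D\right)$ ($m{\left(D,Q \right)} = 9 + \left(\left(Q - 11\right) \left(7 + D\right) D - 7\right) = 9 + \left(\left(-11 + Q\right) \left(7 + D\right) D - 7\right) = 9 + \left(D \left(-11 + Q\right) \left(7 + D\right) - 7\right) = 9 + \left(-7 + D \left(-11 + Q\right) \left(7 + D\right)\right) = 2 + D \left(-11 + Q\right) \left(7 + D\right)$)
$t{\left(o \right)} = 2 + 12 o^{2} + 84 o$ ($t{\left(o \right)} = 2 - 77 o - 11 o^{2} + 23 o^{2} + 7 o 23 = 2 - 77 o - 11 o^{2} + 23 o^{2} + 161 o = 2 + 12 o^{2} + 84 o$)
$J = - \frac{479947}{3}$ ($J = \frac{1}{3} \left(-479947\right) = - \frac{479947}{3} \approx -1.5998 \cdot 10^{5}$)
$J - t{\left(-87 \right)} = - \frac{479947}{3} - \left(2 + 12 \left(-87\right)^{2} + 84 \left(-87\right)\right) = - \frac{479947}{3} - \left(2 + 12 \cdot 7569 - 7308\right) = - \frac{479947}{3} - \left(2 + 90828 - 7308\right) = - \frac{479947}{3} - 83522 = - \frac{730513}{3}$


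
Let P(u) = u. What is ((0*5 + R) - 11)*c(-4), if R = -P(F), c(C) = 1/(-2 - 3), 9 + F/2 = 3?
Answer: -⅕ ≈ -0.20000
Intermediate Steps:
F = -12 (F = -18 + 2*3 = -18 + 6 = -12)
c(C) = -⅕ (c(C) = 1/(-5) = -⅕)
R = 12 (R = -1*(-12) = 12)
((0*5 + R) - 11)*c(-4) = ((0*5 + 12) - 11)*(-⅕) = ((0 + 12) - 11)*(-⅕) = (12 - 11)*(-⅕) = 1*(-⅕) = -⅕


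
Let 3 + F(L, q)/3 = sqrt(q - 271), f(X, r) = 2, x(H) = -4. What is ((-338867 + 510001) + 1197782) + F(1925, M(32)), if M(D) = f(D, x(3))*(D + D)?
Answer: 1368907 + 3*I*sqrt(143) ≈ 1.3689e+6 + 35.875*I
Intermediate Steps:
M(D) = 4*D (M(D) = 2*(D + D) = 2*(2*D) = 4*D)
F(L, q) = -9 + 3*sqrt(-271 + q) (F(L, q) = -9 + 3*sqrt(q - 271) = -9 + 3*sqrt(-271 + q))
((-338867 + 510001) + 1197782) + F(1925, M(32)) = ((-338867 + 510001) + 1197782) + (-9 + 3*sqrt(-271 + 4*32)) = (171134 + 1197782) + (-9 + 3*sqrt(-271 + 128)) = 1368916 + (-9 + 3*sqrt(-143)) = 1368916 + (-9 + 3*(I*sqrt(143))) = 1368916 + (-9 + 3*I*sqrt(143)) = 1368907 + 3*I*sqrt(143)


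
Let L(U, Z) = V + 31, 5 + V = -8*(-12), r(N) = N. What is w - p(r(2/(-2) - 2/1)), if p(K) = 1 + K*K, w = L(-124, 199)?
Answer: 112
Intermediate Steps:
V = 91 (V = -5 - 8*(-12) = -5 + 96 = 91)
L(U, Z) = 122 (L(U, Z) = 91 + 31 = 122)
w = 122
p(K) = 1 + K²
w - p(r(2/(-2) - 2/1)) = 122 - (1 + (2/(-2) - 2/1)²) = 122 - (1 + (2*(-½) - 2*1)²) = 122 - (1 + (-1 - 2)²) = 122 - (1 + (-3)²) = 122 - (1 + 9) = 122 - 1*10 = 122 - 10 = 112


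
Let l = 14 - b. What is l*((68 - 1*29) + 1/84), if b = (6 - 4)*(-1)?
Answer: 13108/21 ≈ 624.19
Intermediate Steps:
b = -2 (b = 2*(-1) = -2)
l = 16 (l = 14 - 1*(-2) = 14 + 2 = 16)
l*((68 - 1*29) + 1/84) = 16*((68 - 1*29) + 1/84) = 16*((68 - 29) + 1/84) = 16*(39 + 1/84) = 16*(3277/84) = 13108/21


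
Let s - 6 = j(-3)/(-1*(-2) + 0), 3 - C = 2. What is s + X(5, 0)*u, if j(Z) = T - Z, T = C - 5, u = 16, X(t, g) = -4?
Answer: -117/2 ≈ -58.500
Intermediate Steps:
C = 1 (C = 3 - 1*2 = 3 - 2 = 1)
T = -4 (T = 1 - 5 = -4)
j(Z) = -4 - Z
s = 11/2 (s = 6 + (-4 - 1*(-3))/(-1*(-2) + 0) = 6 + (-4 + 3)/(2 + 0) = 6 - 1/2 = 11/2 ≈ 5.5000)
s + X(5, 0)*u = 11/2 - 4*16 = 11/2 - 64 = -117/2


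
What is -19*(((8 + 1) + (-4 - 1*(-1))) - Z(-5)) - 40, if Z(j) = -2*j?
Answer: 36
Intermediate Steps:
-19*(((8 + 1) + (-4 - 1*(-1))) - Z(-5)) - 40 = -19*(((8 + 1) + (-4 - 1*(-1))) - (-2)*(-5)) - 40 = -19*((9 + (-4 + 1)) - 1*10) - 40 = -19*((9 - 3) - 10) - 40 = -19*(6 - 10) - 40 = -19*(-4) - 40 = 76 - 40 = 36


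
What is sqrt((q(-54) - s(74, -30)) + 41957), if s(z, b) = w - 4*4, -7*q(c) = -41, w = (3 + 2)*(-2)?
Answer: 3*sqrt(228606)/7 ≈ 204.91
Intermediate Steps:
w = -10 (w = 5*(-2) = -10)
q(c) = 41/7 (q(c) = -1/7*(-41) = 41/7)
s(z, b) = -26 (s(z, b) = -10 - 4*4 = -10 - 16 = -26)
sqrt((q(-54) - s(74, -30)) + 41957) = sqrt((41/7 - 1*(-26)) + 41957) = sqrt((41/7 + 26) + 41957) = sqrt(223/7 + 41957) = sqrt(293922/7) = 3*sqrt(228606)/7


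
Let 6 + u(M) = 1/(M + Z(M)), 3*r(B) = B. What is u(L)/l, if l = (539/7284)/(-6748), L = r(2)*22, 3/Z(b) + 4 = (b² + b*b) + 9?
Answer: 7182033993648/13277033 ≈ 5.4094e+5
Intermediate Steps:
r(B) = B/3
Z(b) = 3/(5 + 2*b²) (Z(b) = 3/(-4 + ((b² + b*b) + 9)) = 3/(-4 + ((b² + b²) + 9)) = 3/(-4 + (2*b² + 9)) = 3/(-4 + (9 + 2*b²)) = 3/(5 + 2*b²))
L = 44/3 (L = ((⅓)*2)*22 = (⅔)*22 = 44/3 ≈ 14.667)
u(M) = -6 + 1/(M + 3/(5 + 2*M²))
l = -77/7021776 (l = (539*(1/7284))*(-1/6748) = (539/7284)*(-1/6748) = -77/7021776 ≈ -1.0966e-5)
u(L)/l = ((-18 - (-1 + 6*(44/3))*(5 + 2*(44/3)²))/(3 + 44*(5 + 2*(44/3)²)/3))/(-77/7021776) = ((-18 - (-1 + 88)*(5 + 2*(1936/9)))/(3 + 44*(5 + 2*(1936/9))/3))*(-7021776/77) = ((-18 - 1*87*(5 + 3872/9))/(3 + 44*(5 + 3872/9)/3))*(-7021776/77) = ((-18 - 1*87*3917/9)/(3 + (44/3)*(3917/9)))*(-7021776/77) = ((-18 - 113593/3)/(3 + 172348/27))*(-7021776/77) = (-113647/3/(172429/27))*(-7021776/77) = ((27/172429)*(-113647/3))*(-7021776/77) = -1022823/172429*(-7021776/77) = 7182033993648/13277033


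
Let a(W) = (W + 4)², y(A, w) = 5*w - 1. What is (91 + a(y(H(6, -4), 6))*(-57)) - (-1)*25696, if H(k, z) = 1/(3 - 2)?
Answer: -36286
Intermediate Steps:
H(k, z) = 1 (H(k, z) = 1/1 = 1)
y(A, w) = -1 + 5*w
a(W) = (4 + W)²
(91 + a(y(H(6, -4), 6))*(-57)) - (-1)*25696 = (91 + (4 + (-1 + 5*6))²*(-57)) - (-1)*25696 = (91 + (4 + (-1 + 30))²*(-57)) - 1*(-25696) = (91 + (4 + 29)²*(-57)) + 25696 = (91 + 33²*(-57)) + 25696 = (91 + 1089*(-57)) + 25696 = (91 - 62073) + 25696 = -61982 + 25696 = -36286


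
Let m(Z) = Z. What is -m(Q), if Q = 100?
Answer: -100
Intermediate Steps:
-m(Q) = -1*100 = -100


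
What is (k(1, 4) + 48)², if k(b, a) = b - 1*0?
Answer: 2401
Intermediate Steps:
k(b, a) = b (k(b, a) = b + 0 = b)
(k(1, 4) + 48)² = (1 + 48)² = 49² = 2401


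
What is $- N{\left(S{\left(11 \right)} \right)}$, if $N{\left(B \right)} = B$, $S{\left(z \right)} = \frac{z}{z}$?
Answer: $-1$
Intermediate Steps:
$S{\left(z \right)} = 1$
$- N{\left(S{\left(11 \right)} \right)} = \left(-1\right) 1 = -1$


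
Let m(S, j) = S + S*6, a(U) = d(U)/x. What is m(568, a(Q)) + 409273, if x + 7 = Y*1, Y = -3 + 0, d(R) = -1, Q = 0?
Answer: 413249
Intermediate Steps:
Y = -3
x = -10 (x = -7 - 3*1 = -7 - 3 = -10)
a(U) = 1/10 (a(U) = -1/(-10) = -1*(-1/10) = 1/10)
m(S, j) = 7*S (m(S, j) = S + 6*S = 7*S)
m(568, a(Q)) + 409273 = 7*568 + 409273 = 3976 + 409273 = 413249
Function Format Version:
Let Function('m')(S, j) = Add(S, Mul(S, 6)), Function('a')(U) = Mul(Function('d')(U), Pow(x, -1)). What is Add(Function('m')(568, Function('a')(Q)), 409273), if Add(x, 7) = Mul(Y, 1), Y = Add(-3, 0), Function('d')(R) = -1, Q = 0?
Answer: 413249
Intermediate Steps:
Y = -3
x = -10 (x = Add(-7, Mul(-3, 1)) = Add(-7, -3) = -10)
Function('a')(U) = Rational(1, 10) (Function('a')(U) = Mul(-1, Pow(-10, -1)) = Mul(-1, Rational(-1, 10)) = Rational(1, 10))
Function('m')(S, j) = Mul(7, S) (Function('m')(S, j) = Add(S, Mul(6, S)) = Mul(7, S))
Add(Function('m')(568, Function('a')(Q)), 409273) = Add(Mul(7, 568), 409273) = Add(3976, 409273) = 413249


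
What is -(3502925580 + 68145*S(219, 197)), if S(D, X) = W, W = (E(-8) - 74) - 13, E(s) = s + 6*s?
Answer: -3493180845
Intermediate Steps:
E(s) = 7*s
W = -143 (W = (7*(-8) - 74) - 13 = (-56 - 74) - 13 = -130 - 13 = -143)
S(D, X) = -143
-(3502925580 + 68145*S(219, 197)) = -68145/(1/(-143 + 51404)) = -68145/(1/51261) = -68145/1/51261 = -68145*51261 = -3493180845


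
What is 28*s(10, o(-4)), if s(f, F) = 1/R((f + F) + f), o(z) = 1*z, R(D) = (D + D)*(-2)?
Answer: -7/16 ≈ -0.43750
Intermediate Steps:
R(D) = -4*D (R(D) = (2*D)*(-2) = -4*D)
o(z) = z
s(f, F) = 1/(-8*f - 4*F) (s(f, F) = 1/(-4*((f + F) + f)) = 1/(-4*((F + f) + f)) = 1/(-4*(F + 2*f)) = 1/(-8*f - 4*F))
28*s(10, o(-4)) = 28*(1/(4*(-1*(-4) - 2*10))) = 28*(1/(4*(4 - 20))) = 28*((1/4)/(-16)) = 28*((1/4)*(-1/16)) = 28*(-1/64) = -7/16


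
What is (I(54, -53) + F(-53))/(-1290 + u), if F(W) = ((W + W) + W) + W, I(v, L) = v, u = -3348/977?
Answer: 77183/631839 ≈ 0.12216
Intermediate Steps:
u = -3348/977 (u = -3348*1/977 = -3348/977 ≈ -3.4268)
F(W) = 4*W (F(W) = (2*W + W) + W = 3*W + W = 4*W)
(I(54, -53) + F(-53))/(-1290 + u) = (54 + 4*(-53))/(-1290 - 3348/977) = (54 - 212)/(-1263678/977) = -158*(-977/1263678) = 77183/631839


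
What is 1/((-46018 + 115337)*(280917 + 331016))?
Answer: 1/42418583627 ≈ 2.3575e-11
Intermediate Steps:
1/((-46018 + 115337)*(280917 + 331016)) = 1/(69319*611933) = 1/42418583627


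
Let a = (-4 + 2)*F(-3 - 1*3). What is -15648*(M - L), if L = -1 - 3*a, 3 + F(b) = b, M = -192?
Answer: 2143776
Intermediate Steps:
F(b) = -3 + b
a = 18 (a = (-4 + 2)*(-3 + (-3 - 1*3)) = -2*(-3 + (-3 - 3)) = -2*(-3 - 6) = -2*(-9) = 18)
L = -55 (L = -1 - 3*18 = -1 - 54 = -55)
-15648*(M - L) = -15648*(-192 - 1*(-55)) = -15648*(-192 + 55) = -15648*(-137) = 2143776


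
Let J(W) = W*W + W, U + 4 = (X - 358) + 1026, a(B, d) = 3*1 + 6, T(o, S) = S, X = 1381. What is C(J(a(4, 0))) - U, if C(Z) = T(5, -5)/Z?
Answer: -36811/18 ≈ -2045.1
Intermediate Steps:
a(B, d) = 9 (a(B, d) = 3 + 6 = 9)
U = 2045 (U = -4 + ((1381 - 358) + 1026) = -4 + (1023 + 1026) = -4 + 2049 = 2045)
J(W) = W + W² (J(W) = W² + W = W + W²)
C(Z) = -5/Z
C(J(a(4, 0))) - U = -5*1/(9*(1 + 9)) - 1*2045 = -5/(9*10) - 2045 = -5/90 - 2045 = -5*1/90 - 2045 = -1/18 - 2045 = -36811/18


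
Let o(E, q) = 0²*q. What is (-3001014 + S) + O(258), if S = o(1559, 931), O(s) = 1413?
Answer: -2999601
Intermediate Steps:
o(E, q) = 0 (o(E, q) = 0*q = 0)
S = 0
(-3001014 + S) + O(258) = (-3001014 + 0) + 1413 = -3001014 + 1413 = -2999601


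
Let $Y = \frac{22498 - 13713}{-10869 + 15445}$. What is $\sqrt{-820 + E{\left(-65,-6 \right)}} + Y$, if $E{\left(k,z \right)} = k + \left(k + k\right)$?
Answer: $\frac{8785}{4576} + i \sqrt{1015} \approx 1.9198 + 31.859 i$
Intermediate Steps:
$E{\left(k,z \right)} = 3 k$ ($E{\left(k,z \right)} = k + 2 k = 3 k$)
$Y = \frac{8785}{4576} \approx 1.9198$
$\sqrt{-820 + E{\left(-65,-6 \right)}} + Y = \sqrt{-820 + 3 \left(-65\right)} + \frac{8785}{4576} = \sqrt{-820 - 195} + \frac{8785}{4576} = \sqrt{-1015} + \frac{8785}{4576} = i \sqrt{1015} + \frac{8785}{4576} = \frac{8785}{4576} + i \sqrt{1015}$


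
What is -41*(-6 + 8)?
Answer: -82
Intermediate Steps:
-41*(-6 + 8) = -41*2 = -82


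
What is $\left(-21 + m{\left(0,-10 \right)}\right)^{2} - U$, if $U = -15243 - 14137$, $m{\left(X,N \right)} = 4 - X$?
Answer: $29669$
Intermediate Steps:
$U = -29380$
$\left(-21 + m{\left(0,-10 \right)}\right)^{2} - U = \left(-21 + \left(4 - 0\right)\right)^{2} - -29380 = \left(-21 + \left(4 + 0\right)\right)^{2} + 29380 = \left(-21 + 4\right)^{2} + 29380 = \left(-17\right)^{2} + 29380 = 289 + 29380 = 29669$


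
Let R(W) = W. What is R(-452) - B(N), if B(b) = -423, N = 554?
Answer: -29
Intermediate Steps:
R(-452) - B(N) = -452 - 1*(-423) = -452 + 423 = -29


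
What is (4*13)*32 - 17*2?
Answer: 1630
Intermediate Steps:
(4*13)*32 - 17*2 = 52*32 - 34 = 1664 - 34 = 1630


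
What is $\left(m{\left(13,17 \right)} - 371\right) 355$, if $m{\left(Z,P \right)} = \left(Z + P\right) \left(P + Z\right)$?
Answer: $187795$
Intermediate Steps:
$m{\left(Z,P \right)} = \left(P + Z\right)^{2}$ ($m{\left(Z,P \right)} = \left(P + Z\right) \left(P + Z\right) = \left(P + Z\right)^{2}$)
$\left(m{\left(13,17 \right)} - 371\right) 355 = \left(\left(17 + 13\right)^{2} - 371\right) 355 = \left(30^{2} - 371\right) 355 = \left(900 - 371\right) 355 = 529 \cdot 355 = 187795$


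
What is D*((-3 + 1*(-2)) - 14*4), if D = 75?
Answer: -4575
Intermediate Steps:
D*((-3 + 1*(-2)) - 14*4) = 75*((-3 + 1*(-2)) - 14*4) = 75*((-3 - 2) - 56) = 75*(-5 - 56) = 75*(-61) = -4575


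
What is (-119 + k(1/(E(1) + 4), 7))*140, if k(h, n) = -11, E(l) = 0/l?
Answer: -18200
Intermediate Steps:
E(l) = 0
(-119 + k(1/(E(1) + 4), 7))*140 = (-119 - 11)*140 = -130*140 = -18200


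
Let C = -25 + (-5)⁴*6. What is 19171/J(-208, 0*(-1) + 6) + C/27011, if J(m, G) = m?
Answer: -517053081/5618288 ≈ -92.030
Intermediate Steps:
C = 3725 (C = -25 + 625*6 = -25 + 3750 = 3725)
19171/J(-208, 0*(-1) + 6) + C/27011 = 19171/(-208) + 3725/27011 = 19171*(-1/208) + 3725*(1/27011) = -19171/208 + 3725/27011 = -517053081/5618288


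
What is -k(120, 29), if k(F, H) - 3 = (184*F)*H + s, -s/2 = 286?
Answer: -639751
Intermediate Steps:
s = -572 (s = -2*286 = -572)
k(F, H) = -569 + 184*F*H (k(F, H) = 3 + ((184*F)*H - 572) = 3 + (184*F*H - 572) = 3 + (-572 + 184*F*H) = -569 + 184*F*H)
-k(120, 29) = -(-569 + 184*120*29) = -(-569 + 640320) = -1*639751 = -639751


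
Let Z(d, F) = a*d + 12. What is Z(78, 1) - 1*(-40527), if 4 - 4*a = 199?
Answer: 73473/2 ≈ 36737.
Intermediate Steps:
a = -195/4 (a = 1 - ¼*199 = 1 - 199/4 = -195/4 ≈ -48.750)
Z(d, F) = 12 - 195*d/4 (Z(d, F) = -195*d/4 + 12 = 12 - 195*d/4)
Z(78, 1) - 1*(-40527) = (12 - 195/4*78) - 1*(-40527) = (12 - 7605/2) + 40527 = -7581/2 + 40527 = 73473/2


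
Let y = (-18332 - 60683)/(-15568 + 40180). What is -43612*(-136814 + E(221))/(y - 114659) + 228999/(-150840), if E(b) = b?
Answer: -7372067668547199319/141893494720440 ≈ -51955.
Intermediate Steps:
y = -79015/24612 ≈ -3.2104
-43612*(-136814 + E(221))/(y - 114659) + 228999/(-150840) = -43612*(-136814 + 221)/(-79015/24612 - 114659) + 228999/(-150840) = -43612/((-2822066323/24612/(-136593))) + 228999*(-1/150840) = -43612/((-2822066323/24612*(-1/136593))) - 76333/50280 = -43612/2822066323/3361826916 - 76333/50280 = -43612*3361826916/2822066323 - 76333/50280 = -146615995460592/2822066323 - 76333/50280 = -7372067668547199319/141893494720440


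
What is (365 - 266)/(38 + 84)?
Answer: 99/122 ≈ 0.81148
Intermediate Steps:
(365 - 266)/(38 + 84) = 99/122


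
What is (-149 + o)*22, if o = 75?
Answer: -1628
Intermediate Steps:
(-149 + o)*22 = (-149 + 75)*22 = -74*22 = -1628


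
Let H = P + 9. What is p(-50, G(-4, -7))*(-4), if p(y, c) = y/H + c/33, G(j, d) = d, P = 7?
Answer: 881/66 ≈ 13.348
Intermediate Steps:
H = 16 (H = 7 + 9 = 16)
p(y, c) = y/16 + c/33
p(-50, G(-4, -7))*(-4) = ((1/16)*(-50) + (1/33)*(-7))*(-4) = (-25/8 - 7/33)*(-4) = -881/264*(-4) = 881/66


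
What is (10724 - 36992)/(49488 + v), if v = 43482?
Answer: -4378/15495 ≈ -0.28254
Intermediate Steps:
(10724 - 36992)/(49488 + v) = (10724 - 36992)/(49488 + 43482) = -26268/92970 = -26268*1/92970 = -4378/15495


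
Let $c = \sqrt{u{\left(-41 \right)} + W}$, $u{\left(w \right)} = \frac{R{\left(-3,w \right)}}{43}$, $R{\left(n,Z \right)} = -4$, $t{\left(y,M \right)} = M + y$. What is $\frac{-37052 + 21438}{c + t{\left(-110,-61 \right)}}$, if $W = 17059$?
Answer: $\frac{1007103}{4595} + \frac{7807 \sqrt{31541919}}{261915} \approx 386.58$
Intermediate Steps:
$u{\left(w \right)} = - \frac{4}{43}$
$c = \frac{\sqrt{31541919}}{43}$ ($c = \sqrt{- \frac{4}{43} + 17059} = \sqrt{\frac{733533}{43}} = \frac{\sqrt{31541919}}{43} \approx 130.61$)
$\frac{-37052 + 21438}{c + t{\left(-110,-61 \right)}} = \frac{-37052 + 21438}{\frac{\sqrt{31541919}}{43} - 171} = - \frac{15614}{\frac{\sqrt{31541919}}{43} - 171} = - \frac{15614}{-171 + \frac{\sqrt{31541919}}{43}}$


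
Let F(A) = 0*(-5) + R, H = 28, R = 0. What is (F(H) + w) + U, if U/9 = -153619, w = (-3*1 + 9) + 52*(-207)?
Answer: -1393329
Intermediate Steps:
w = -10758 (w = (-3 + 9) - 10764 = 6 - 10764 = -10758)
F(A) = 0 (F(A) = 0*(-5) + 0 = 0 + 0 = 0)
U = -1382571 (U = 9*(-153619) = -1382571)
(F(H) + w) + U = (0 - 10758) - 1382571 = -10758 - 1382571 = -1393329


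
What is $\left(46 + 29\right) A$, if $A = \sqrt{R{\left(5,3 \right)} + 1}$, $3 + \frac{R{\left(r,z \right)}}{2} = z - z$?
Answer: $75 i \sqrt{5} \approx 167.71 i$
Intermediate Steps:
$R{\left(r,z \right)} = -6$ ($R{\left(r,z \right)} = -6 + 2 \left(z - z\right) = -6 + 2 \cdot 0 = -6 + 0 = -6$)
$A = i \sqrt{5}$ ($A = \sqrt{-6 + 1} = \sqrt{-5} = i \sqrt{5} \approx 2.2361 i$)
$\left(46 + 29\right) A = \left(46 + 29\right) i \sqrt{5} = 75 i \sqrt{5}$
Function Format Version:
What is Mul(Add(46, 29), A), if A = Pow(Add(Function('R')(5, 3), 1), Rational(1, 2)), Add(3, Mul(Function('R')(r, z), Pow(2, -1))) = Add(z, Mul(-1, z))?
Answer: Mul(75, I, Pow(5, Rational(1, 2))) ≈ Mul(167.71, I)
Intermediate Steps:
Function('R')(r, z) = -6 (Function('R')(r, z) = Add(-6, Mul(2, Add(z, Mul(-1, z)))) = Add(-6, Mul(2, 0)) = Add(-6, 0) = -6)
A = Mul(I, Pow(5, Rational(1, 2))) (A = Pow(Add(-6, 1), Rational(1, 2)) = Pow(-5, Rational(1, 2)) = Mul(I, Pow(5, Rational(1, 2))) ≈ Mul(2.2361, I))
Mul(Add(46, 29), A) = Mul(Add(46, 29), Mul(I, Pow(5, Rational(1, 2)))) = Mul(75, Mul(I, Pow(5, Rational(1, 2)))) = Mul(75, I, Pow(5, Rational(1, 2)))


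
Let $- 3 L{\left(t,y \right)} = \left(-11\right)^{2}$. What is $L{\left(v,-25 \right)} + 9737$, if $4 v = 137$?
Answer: $\frac{29090}{3} \approx 9696.7$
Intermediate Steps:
$v = \frac{137}{4}$ ($v = \frac{1}{4} \cdot 137 = \frac{137}{4} \approx 34.25$)
$L{\left(t,y \right)} = - \frac{121}{3}$ ($L{\left(t,y \right)} = - \frac{\left(-11\right)^{2}}{3} = \left(- \frac{1}{3}\right) 121 = - \frac{121}{3}$)
$L{\left(v,-25 \right)} + 9737 = - \frac{121}{3} + 9737 = \frac{29090}{3}$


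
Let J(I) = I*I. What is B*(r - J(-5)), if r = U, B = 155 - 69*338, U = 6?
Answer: 440173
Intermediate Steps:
J(I) = I²
B = -23167 (B = 155 - 23322 = -23167)
r = 6
B*(r - J(-5)) = -23167*(6 - 1*(-5)²) = -23167*(6 - 1*25) = -23167*(6 - 25) = -23167*(-19) = 440173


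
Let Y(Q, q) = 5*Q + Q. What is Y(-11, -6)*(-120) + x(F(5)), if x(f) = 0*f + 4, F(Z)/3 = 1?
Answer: 7924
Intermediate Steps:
Y(Q, q) = 6*Q
F(Z) = 3 (F(Z) = 3*1 = 3)
x(f) = 4 (x(f) = 0 + 4 = 4)
Y(-11, -6)*(-120) + x(F(5)) = (6*(-11))*(-120) + 4 = -66*(-120) + 4 = 7920 + 4 = 7924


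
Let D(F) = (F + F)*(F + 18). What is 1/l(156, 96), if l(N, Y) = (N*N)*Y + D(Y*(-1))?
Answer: 1/2351232 ≈ 4.2531e-7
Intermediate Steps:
D(F) = 2*F*(18 + F) (D(F) = (2*F)*(18 + F) = 2*F*(18 + F))
l(N, Y) = Y*N**2 - 2*Y*(18 - Y) (l(N, Y) = (N*N)*Y + 2*(Y*(-1))*(18 + Y*(-1)) = N**2*Y + 2*(-Y)*(18 - Y) = Y*N**2 - 2*Y*(18 - Y))
1/l(156, 96) = 1/(96*(-36 + 156**2 + 2*96)) = 1/(96*(-36 + 24336 + 192)) = 1/(96*24492) = 1/2351232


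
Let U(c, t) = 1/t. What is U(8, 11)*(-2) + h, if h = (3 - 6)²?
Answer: 97/11 ≈ 8.8182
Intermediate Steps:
h = 9 (h = (-3)² = 9)
U(8, 11)*(-2) + h = -2/11 + 9 = 97/11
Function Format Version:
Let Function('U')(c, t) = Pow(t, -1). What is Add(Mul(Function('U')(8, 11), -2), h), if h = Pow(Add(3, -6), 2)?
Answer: Rational(97, 11) ≈ 8.8182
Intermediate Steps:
h = 9 (h = Pow(-3, 2) = 9)
Add(Mul(Function('U')(8, 11), -2), h) = Add(Mul(Pow(11, -1), -2), 9) = Add(Mul(Rational(1, 11), -2), 9) = Add(Rational(-2, 11), 9) = Rational(97, 11)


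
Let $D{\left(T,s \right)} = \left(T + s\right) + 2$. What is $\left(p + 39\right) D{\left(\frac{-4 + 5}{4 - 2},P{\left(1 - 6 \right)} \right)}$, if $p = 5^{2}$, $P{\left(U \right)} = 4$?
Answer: $416$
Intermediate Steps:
$D{\left(T,s \right)} = 2 + T + s$
$p = 25$
$\left(p + 39\right) D{\left(\frac{-4 + 5}{4 - 2},P{\left(1 - 6 \right)} \right)} = \left(25 + 39\right) \left(2 + \frac{-4 + 5}{4 - 2} + 4\right) = 64 \left(2 + 1 \cdot \frac{1}{2} + 4\right) = 64 \left(2 + \frac{1}{2} + 4\right) = 64 \cdot \frac{13}{2} = 416$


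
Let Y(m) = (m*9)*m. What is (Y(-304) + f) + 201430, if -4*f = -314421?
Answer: 4447117/4 ≈ 1.1118e+6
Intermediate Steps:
Y(m) = 9*m² (Y(m) = (9*m)*m = 9*m²)
f = 314421/4 (f = -¼*(-314421) = 314421/4 ≈ 78605.)
(Y(-304) + f) + 201430 = (9*(-304)² + 314421/4) + 201430 = (9*92416 + 314421/4) + 201430 = (831744 + 314421/4) + 201430 = 3641397/4 + 201430 = 4447117/4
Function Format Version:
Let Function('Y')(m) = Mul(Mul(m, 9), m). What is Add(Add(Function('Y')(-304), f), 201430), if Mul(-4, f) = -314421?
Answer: Rational(4447117, 4) ≈ 1.1118e+6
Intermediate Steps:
Function('Y')(m) = Mul(9, Pow(m, 2)) (Function('Y')(m) = Mul(Mul(9, m), m) = Mul(9, Pow(m, 2)))
f = Rational(314421, 4) (f = Mul(Rational(-1, 4), -314421) = Rational(314421, 4) ≈ 78605.)
Add(Add(Function('Y')(-304), f), 201430) = Add(Add(Mul(9, Pow(-304, 2)), Rational(314421, 4)), 201430) = Add(Add(Mul(9, 92416), Rational(314421, 4)), 201430) = Add(Add(831744, Rational(314421, 4)), 201430) = Add(Rational(3641397, 4), 201430) = Rational(4447117, 4)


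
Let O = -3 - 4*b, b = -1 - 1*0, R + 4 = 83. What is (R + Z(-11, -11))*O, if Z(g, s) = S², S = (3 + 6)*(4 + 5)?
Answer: 6640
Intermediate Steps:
R = 79 (R = -4 + 83 = 79)
S = 81 (S = 9*9 = 81)
b = -1 (b = -1 + 0 = -1)
Z(g, s) = 6561 (Z(g, s) = 81² = 6561)
O = 1 (O = -3 - 4*(-1) = -3 + 4 = 1)
(R + Z(-11, -11))*O = (79 + 6561)*1 = 6640*1 = 6640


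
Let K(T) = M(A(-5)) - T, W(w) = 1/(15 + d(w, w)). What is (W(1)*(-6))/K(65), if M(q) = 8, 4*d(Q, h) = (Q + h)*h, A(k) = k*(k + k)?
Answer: 4/589 ≈ 0.0067912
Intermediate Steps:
A(k) = 2*k² (A(k) = k*(2*k) = 2*k²)
d(Q, h) = h*(Q + h)/4 (d(Q, h) = ((Q + h)*h)/4 = (h*(Q + h))/4 = h*(Q + h)/4)
W(w) = 1/(15 + w²/2) (W(w) = 1/(15 + w*(w + w)/4) = 1/(15 + w*(2*w)/4) = 1/(15 + w²/2))
K(T) = 8 - T
(W(1)*(-6))/K(65) = ((2/(30 + 1²))*(-6))/(8 - 1*65) = ((2/(30 + 1))*(-6))/(8 - 65) = ((2/31)*(-6))/(-57) = ((2*(1/31))*(-6))*(-1/57) = ((2/31)*(-6))*(-1/57) = -12/31*(-1/57) = 4/589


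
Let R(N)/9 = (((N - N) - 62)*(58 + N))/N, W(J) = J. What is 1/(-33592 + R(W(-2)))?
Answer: -1/17968 ≈ -5.5654e-5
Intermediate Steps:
R(N) = 9*(-3596 - 62*N)/N (R(N) = 9*((((N - N) - 62)*(58 + N))/N) = 9*(((0 - 62)*(58 + N))/N) = 9*((-62*(58 + N))/N) = 9*((-3596 - 62*N)/N) = 9*(-3596 - 62*N)/N)
1/(-33592 + R(W(-2))) = 1/(-33592 + (-558 - 32364/(-2))) = 1/(-33592 + (-558 - 32364*(-½))) = 1/(-33592 + (-558 + 16182)) = 1/(-33592 + 15624) = 1/(-17968) = -1/17968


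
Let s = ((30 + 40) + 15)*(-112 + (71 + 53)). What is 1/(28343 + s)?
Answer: 1/29363 ≈ 3.4056e-5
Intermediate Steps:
s = 1020 (s = (70 + 15)*(-112 + 124) = 85*12 = 1020)
1/(28343 + s) = 1/(28343 + 1020) = 1/29363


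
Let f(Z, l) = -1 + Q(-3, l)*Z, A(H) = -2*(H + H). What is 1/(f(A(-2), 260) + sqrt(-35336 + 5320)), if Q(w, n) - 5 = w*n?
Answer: -6201/38482417 - 8*I*sqrt(469)/38482417 ≈ -0.00016114 - 4.5021e-6*I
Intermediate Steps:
Q(w, n) = 5 + n*w (Q(w, n) = 5 + w*n = 5 + n*w)
A(H) = -4*H
f(Z, l) = -1 + Z*(5 - 3*l) (f(Z, l) = -1 + (5 + l*(-3))*Z = -1 + (5 - 3*l)*Z = -1 + Z*(5 - 3*l))
1/(f(A(-2), 260) + sqrt(-35336 + 5320)) = 1/((-1 + (-4*(-2))*(5 - 3*260)) + sqrt(-35336 + 5320)) = 1/((-1 + 8*(5 - 780)) + sqrt(-30016)) = 1/((-1 + 8*(-775)) + 8*I*sqrt(469)) = 1/((-1 - 6200) + 8*I*sqrt(469)) = 1/(-6201 + 8*I*sqrt(469))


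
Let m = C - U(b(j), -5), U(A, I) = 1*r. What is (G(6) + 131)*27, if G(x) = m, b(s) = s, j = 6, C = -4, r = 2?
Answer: 3375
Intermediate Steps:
U(A, I) = 2 (U(A, I) = 1*2 = 2)
m = -6 (m = -4 - 1*2 = -4 - 2 = -6)
G(x) = -6
(G(6) + 131)*27 = (-6 + 131)*27 = 125*27 = 3375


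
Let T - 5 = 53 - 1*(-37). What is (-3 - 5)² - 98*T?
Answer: -9246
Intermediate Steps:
T = 95 (T = 5 + (53 - 1*(-37)) = 5 + (53 + 37) = 5 + 90 = 95)
(-3 - 5)² - 98*T = (-3 - 5)² - 98*95 = (-8)² - 9310 = 64 - 9310 = -9246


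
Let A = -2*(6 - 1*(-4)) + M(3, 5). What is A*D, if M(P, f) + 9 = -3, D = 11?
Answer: -352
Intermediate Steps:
M(P, f) = -12 (M(P, f) = -9 - 3 = -12)
A = -32 (A = -2*(6 - 1*(-4)) - 12 = -2*(6 + 4) - 12 = -2*10 - 12 = -20 - 12 = -32)
A*D = -32*11 = -352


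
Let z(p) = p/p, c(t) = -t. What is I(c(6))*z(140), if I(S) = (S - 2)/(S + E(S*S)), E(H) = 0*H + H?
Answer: -4/15 ≈ -0.26667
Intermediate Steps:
E(H) = H (E(H) = 0 + H = H)
z(p) = 1
I(S) = (-2 + S)/(S + S²) (I(S) = (S - 2)/(S + S*S) = (-2 + S)/(S + S²))
I(c(6))*z(140) = ((-2 - 1*6)/(((-1*6))*(1 - 1*6)))*1 = ((-2 - 6)/((-6)*(1 - 6)))*1 = -⅙*(-8)/(-5)*1 = -⅙*(-⅕)*(-8)*1 = -4/15*1 = -4/15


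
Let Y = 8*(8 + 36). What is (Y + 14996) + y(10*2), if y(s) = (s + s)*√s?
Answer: 15348 + 80*√5 ≈ 15527.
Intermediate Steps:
Y = 352 (Y = 8*44 = 352)
y(s) = 2*s^(3/2) (y(s) = (2*s)*√s = 2*s^(3/2))
(Y + 14996) + y(10*2) = (352 + 14996) + 2*(10*2)^(3/2) = 15348 + 2*20^(3/2) = 15348 + 2*(40*√5) = 15348 + 80*√5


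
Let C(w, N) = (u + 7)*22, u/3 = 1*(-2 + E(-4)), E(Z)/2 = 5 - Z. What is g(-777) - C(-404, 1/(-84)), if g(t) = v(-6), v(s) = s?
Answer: -1216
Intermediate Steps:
E(Z) = 10 - 2*Z (E(Z) = 2*(5 - Z) = 10 - 2*Z)
g(t) = -6
u = 48 (u = 3*(1*(-2 + (10 - 2*(-4)))) = 3*(1*(-2 + (10 + 8))) = 3*(1*(-2 + 18)) = 3*(1*16) = 3*16 = 48)
C(w, N) = 1210 (C(w, N) = (48 + 7)*22 = 55*22 = 1210)
g(-777) - C(-404, 1/(-84)) = -6 - 1*1210 = -6 - 1210 = -1216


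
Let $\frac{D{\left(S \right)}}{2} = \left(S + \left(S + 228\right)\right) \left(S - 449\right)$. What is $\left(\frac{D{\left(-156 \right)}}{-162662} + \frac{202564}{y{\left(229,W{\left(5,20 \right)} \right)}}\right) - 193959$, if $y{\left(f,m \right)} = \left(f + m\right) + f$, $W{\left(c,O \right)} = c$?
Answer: $- \frac{7287317972603}{37656253} \approx -1.9352 \cdot 10^{5}$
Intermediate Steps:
$D{\left(S \right)} = 2 \left(-449 + S\right) \left(228 + 2 S\right)$ ($D{\left(S \right)} = 2 \left(S + \left(S + 228\right)\right) \left(S - 449\right) = 2 \left(S + \left(228 + S\right)\right) \left(-449 + S\right) = 2 \left(228 + 2 S\right) \left(-449 + S\right) = 2 \left(-449 + S\right) \left(228 + 2 S\right)$)
$y{\left(f,m \right)} = m + 2 f$
$\left(\frac{D{\left(-156 \right)}}{-162662} + \frac{202564}{y{\left(229,W{\left(5,20 \right)} \right)}}\right) - 193959 = \left(\frac{-204744 - -209040 + 4 \left(-156\right)^{2}}{-162662} + \frac{202564}{5 + 2 \cdot 229}\right) - 193959 = \left(\left(-204744 + 209040 + 4 \cdot 24336\right) \left(- \frac{1}{162662}\right) + \frac{202564}{5 + 458}\right) - 193959 = \left(\left(-204744 + 209040 + 97344\right) \left(- \frac{1}{162662}\right) + \frac{202564}{463}\right) - 193959 = \left(101640 \left(- \frac{1}{162662}\right) + 202564 \cdot \frac{1}{463}\right) - 193959 = \left(- \frac{50820}{81331} + \frac{202564}{463}\right) - 193959 = \frac{16451203024}{37656253} - 193959 = - \frac{7287317972603}{37656253}$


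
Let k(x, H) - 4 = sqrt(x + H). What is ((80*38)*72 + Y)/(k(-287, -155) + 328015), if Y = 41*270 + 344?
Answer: 75540807586/107596464803 - 230294*I*sqrt(442)/107596464803 ≈ 0.70208 - 4.4998e-5*I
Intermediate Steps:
k(x, H) = 4 + sqrt(H + x) (k(x, H) = 4 + sqrt(x + H) = 4 + sqrt(H + x))
Y = 11414 (Y = 11070 + 344 = 11414)
((80*38)*72 + Y)/(k(-287, -155) + 328015) = ((80*38)*72 + 11414)/((4 + sqrt(-155 - 287)) + 328015) = (3040*72 + 11414)/((4 + sqrt(-442)) + 328015) = (218880 + 11414)/((4 + I*sqrt(442)) + 328015) = 230294/(328019 + I*sqrt(442))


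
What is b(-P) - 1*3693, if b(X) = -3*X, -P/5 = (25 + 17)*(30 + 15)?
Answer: -32043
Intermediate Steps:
P = -9450 (P = -5*(25 + 17)*(30 + 15) = -210*45 = -5*1890 = -9450)
b(-P) - 1*3693 = -(-3)*(-9450) - 1*3693 = -3*9450 - 3693 = -28350 - 3693 = -32043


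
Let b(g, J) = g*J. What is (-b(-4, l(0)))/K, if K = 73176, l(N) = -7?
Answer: -7/18294 ≈ -0.00038264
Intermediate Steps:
b(g, J) = J*g
(-b(-4, l(0)))/K = -(-7)*(-4)/73176 = -1*28*(1/73176) = -28*1/73176 = -7/18294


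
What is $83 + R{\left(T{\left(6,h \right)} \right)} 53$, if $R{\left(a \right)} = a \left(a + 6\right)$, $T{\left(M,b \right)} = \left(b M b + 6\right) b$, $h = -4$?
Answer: $8692931$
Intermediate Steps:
$T{\left(M,b \right)} = b \left(6 + M b^{2}\right)$ ($T{\left(M,b \right)} = \left(M b b + 6\right) b = \left(M b^{2} + 6\right) b = \left(6 + M b^{2}\right) b = b \left(6 + M b^{2}\right)$)
$R{\left(a \right)} = a \left(6 + a\right)$
$83 + R{\left(T{\left(6,h \right)} \right)} 53 = 83 + - 4 \left(6 + 6 \left(-4\right)^{2}\right) \left(6 - 4 \left(6 + 6 \left(-4\right)^{2}\right)\right) 53 = 83 + - 4 \left(6 + 6 \cdot 16\right) \left(6 - 4 \left(6 + 6 \cdot 16\right)\right) 53 = 83 + - 4 \left(6 + 96\right) \left(6 - 4 \left(6 + 96\right)\right) 53 = 83 + \left(-4\right) 102 \left(6 - 408\right) 53 = 83 + - 408 \left(6 - 408\right) 53 = 83 + \left(-408\right) \left(-402\right) 53 = 83 + 164016 \cdot 53 = 83 + 8692848 = 8692931$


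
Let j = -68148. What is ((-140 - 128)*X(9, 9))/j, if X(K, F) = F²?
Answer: 201/631 ≈ 0.31854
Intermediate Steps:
((-140 - 128)*X(9, 9))/j = ((-140 - 128)*9²)/(-68148) = -268*81*(-1/68148) = -21708*(-1/68148) = 201/631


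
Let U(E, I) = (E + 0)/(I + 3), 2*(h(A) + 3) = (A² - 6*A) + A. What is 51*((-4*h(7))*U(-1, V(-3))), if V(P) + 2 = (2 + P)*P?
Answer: 204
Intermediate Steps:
V(P) = -2 + P*(2 + P) (V(P) = -2 + (2 + P)*P = -2 + P*(2 + P))
h(A) = -3 + A²/2 - 5*A/2 (h(A) = -3 + ((A² - 6*A) + A)/2 = -3 + (A² - 5*A)/2 = -3 + (A²/2 - 5*A/2) = -3 + A²/2 - 5*A/2)
U(E, I) = E/(3 + I)
51*((-4*h(7))*U(-1, V(-3))) = 51*((-4*(-3 + (½)*7² - 5/2*7))*(-1/(3 + (-2 + (-3)² + 2*(-3))))) = 51*((-4*(-3 + (½)*49 - 35/2))*(-1/(3 + (-2 + 9 - 6)))) = 51*((-4*(-3 + 49/2 - 35/2))*(-1/(3 + 1))) = 51*((-4*4)*(-1/4)) = 51*(-(-16)/4) = 51*(-16*(-¼)) = 51*4 = 204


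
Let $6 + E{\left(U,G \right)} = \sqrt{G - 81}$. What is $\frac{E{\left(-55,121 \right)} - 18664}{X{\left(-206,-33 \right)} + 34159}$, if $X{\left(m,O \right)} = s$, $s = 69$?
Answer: $- \frac{9335}{17114} + \frac{\sqrt{10}}{17114} \approx -0.54527$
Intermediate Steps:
$E{\left(U,G \right)} = -6 + \sqrt{-81 + G}$ ($E{\left(U,G \right)} = -6 + \sqrt{G - 81} = -6 + \sqrt{-81 + G}$)
$X{\left(m,O \right)} = 69$
$\frac{E{\left(-55,121 \right)} - 18664}{X{\left(-206,-33 \right)} + 34159} = \frac{\left(-6 + \sqrt{-81 + 121}\right) - 18664}{69 + 34159} = \frac{\left(-6 + \sqrt{40}\right) - 18664}{34228} = \left(\left(-6 + 2 \sqrt{10}\right) - 18664\right) \frac{1}{34228} = \left(-18670 + 2 \sqrt{10}\right) \frac{1}{34228} = - \frac{9335}{17114} + \frac{\sqrt{10}}{17114}$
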